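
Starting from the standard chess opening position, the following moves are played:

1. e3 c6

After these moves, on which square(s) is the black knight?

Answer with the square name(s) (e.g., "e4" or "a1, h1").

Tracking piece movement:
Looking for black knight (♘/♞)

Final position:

  a b c d e f g h
  ─────────────────
8│♜ ♞ ♝ ♛ ♚ ♝ ♞ ♜│8
7│♟ ♟ · ♟ ♟ ♟ ♟ ♟│7
6│· · ♟ · · · · ·│6
5│· · · · · · · ·│5
4│· · · · · · · ·│4
3│· · · · ♙ · · ·│3
2│♙ ♙ ♙ ♙ · ♙ ♙ ♙│2
1│♖ ♘ ♗ ♕ ♔ ♗ ♘ ♖│1
  ─────────────────
  a b c d e f g h


b8, g8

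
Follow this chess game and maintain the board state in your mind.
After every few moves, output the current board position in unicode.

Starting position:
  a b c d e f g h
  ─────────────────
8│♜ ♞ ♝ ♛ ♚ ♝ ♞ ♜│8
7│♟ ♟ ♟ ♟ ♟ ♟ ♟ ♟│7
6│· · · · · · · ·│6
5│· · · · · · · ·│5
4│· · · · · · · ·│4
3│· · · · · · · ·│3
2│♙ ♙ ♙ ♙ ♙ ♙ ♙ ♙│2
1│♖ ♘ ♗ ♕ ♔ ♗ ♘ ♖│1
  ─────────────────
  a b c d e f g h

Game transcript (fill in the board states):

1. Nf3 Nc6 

  a b c d e f g h
  ─────────────────
8│♜ · ♝ ♛ ♚ ♝ ♞ ♜│8
7│♟ ♟ ♟ ♟ ♟ ♟ ♟ ♟│7
6│· · ♞ · · · · ·│6
5│· · · · · · · ·│5
4│· · · · · · · ·│4
3│· · · · · ♘ · ·│3
2│♙ ♙ ♙ ♙ ♙ ♙ ♙ ♙│2
1│♖ ♘ ♗ ♕ ♔ ♗ · ♖│1
  ─────────────────
  a b c d e f g h

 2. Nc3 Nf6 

  a b c d e f g h
  ─────────────────
8│♜ · ♝ ♛ ♚ ♝ · ♜│8
7│♟ ♟ ♟ ♟ ♟ ♟ ♟ ♟│7
6│· · ♞ · · ♞ · ·│6
5│· · · · · · · ·│5
4│· · · · · · · ·│4
3│· · ♘ · · ♘ · ·│3
2│♙ ♙ ♙ ♙ ♙ ♙ ♙ ♙│2
1│♖ · ♗ ♕ ♔ ♗ · ♖│1
  ─────────────────
  a b c d e f g h

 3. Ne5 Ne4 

  a b c d e f g h
  ─────────────────
8│♜ · ♝ ♛ ♚ ♝ · ♜│8
7│♟ ♟ ♟ ♟ ♟ ♟ ♟ ♟│7
6│· · ♞ · · · · ·│6
5│· · · · ♘ · · ·│5
4│· · · · ♞ · · ·│4
3│· · ♘ · · · · ·│3
2│♙ ♙ ♙ ♙ ♙ ♙ ♙ ♙│2
1│♖ · ♗ ♕ ♔ ♗ · ♖│1
  ─────────────────
  a b c d e f g h

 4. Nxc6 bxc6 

  a b c d e f g h
  ─────────────────
8│♜ · ♝ ♛ ♚ ♝ · ♜│8
7│♟ · ♟ ♟ ♟ ♟ ♟ ♟│7
6│· · ♟ · · · · ·│6
5│· · · · · · · ·│5
4│· · · · ♞ · · ·│4
3│· · ♘ · · · · ·│3
2│♙ ♙ ♙ ♙ ♙ ♙ ♙ ♙│2
1│♖ · ♗ ♕ ♔ ♗ · ♖│1
  ─────────────────
  a b c d e f g h



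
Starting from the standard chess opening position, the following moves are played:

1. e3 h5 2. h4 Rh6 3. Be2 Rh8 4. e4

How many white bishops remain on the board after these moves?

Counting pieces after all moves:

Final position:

  a b c d e f g h
  ─────────────────
8│♜ ♞ ♝ ♛ ♚ ♝ ♞ ♜│8
7│♟ ♟ ♟ ♟ ♟ ♟ ♟ ·│7
6│· · · · · · · ·│6
5│· · · · · · · ♟│5
4│· · · · ♙ · · ♙│4
3│· · · · · · · ·│3
2│♙ ♙ ♙ ♙ ♗ ♙ ♙ ·│2
1│♖ ♘ ♗ ♕ ♔ · ♘ ♖│1
  ─────────────────
  a b c d e f g h


2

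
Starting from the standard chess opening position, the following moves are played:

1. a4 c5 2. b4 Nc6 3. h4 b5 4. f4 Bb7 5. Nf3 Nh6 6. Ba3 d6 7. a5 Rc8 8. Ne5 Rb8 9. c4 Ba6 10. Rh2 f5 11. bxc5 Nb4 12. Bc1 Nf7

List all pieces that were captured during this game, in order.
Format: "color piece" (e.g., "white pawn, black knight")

Tracking captures:
  bxc5: captured black pawn

black pawn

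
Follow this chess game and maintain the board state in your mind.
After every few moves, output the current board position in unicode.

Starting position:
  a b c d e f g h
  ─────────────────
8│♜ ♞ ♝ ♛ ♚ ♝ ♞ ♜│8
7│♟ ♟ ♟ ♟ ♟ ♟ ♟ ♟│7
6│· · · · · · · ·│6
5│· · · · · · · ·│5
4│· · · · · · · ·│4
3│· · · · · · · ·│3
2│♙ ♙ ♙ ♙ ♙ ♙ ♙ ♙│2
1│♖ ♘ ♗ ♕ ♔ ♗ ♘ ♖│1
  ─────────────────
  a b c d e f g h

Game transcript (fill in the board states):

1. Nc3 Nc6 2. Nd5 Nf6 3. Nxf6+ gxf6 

  a b c d e f g h
  ─────────────────
8│♜ · ♝ ♛ ♚ ♝ · ♜│8
7│♟ ♟ ♟ ♟ ♟ ♟ · ♟│7
6│· · ♞ · · ♟ · ·│6
5│· · · · · · · ·│5
4│· · · · · · · ·│4
3│· · · · · · · ·│3
2│♙ ♙ ♙ ♙ ♙ ♙ ♙ ♙│2
1│♖ · ♗ ♕ ♔ ♗ ♘ ♖│1
  ─────────────────
  a b c d e f g h

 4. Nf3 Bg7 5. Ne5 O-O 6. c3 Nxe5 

  a b c d e f g h
  ─────────────────
8│♜ · ♝ ♛ · ♜ ♚ ·│8
7│♟ ♟ ♟ ♟ ♟ ♟ ♝ ♟│7
6│· · · · · ♟ · ·│6
5│· · · · ♞ · · ·│5
4│· · · · · · · ·│4
3│· · ♙ · · · · ·│3
2│♙ ♙ · ♙ ♙ ♙ ♙ ♙│2
1│♖ · ♗ ♕ ♔ ♗ · ♖│1
  ─────────────────
  a b c d e f g h

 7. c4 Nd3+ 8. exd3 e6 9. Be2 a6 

  a b c d e f g h
  ─────────────────
8│♜ · ♝ ♛ · ♜ ♚ ·│8
7│· ♟ ♟ ♟ · ♟ ♝ ♟│7
6│♟ · · · ♟ ♟ · ·│6
5│· · · · · · · ·│5
4│· · ♙ · · · · ·│4
3│· · · ♙ · · · ·│3
2│♙ ♙ · ♙ ♗ ♙ ♙ ♙│2
1│♖ · ♗ ♕ ♔ · · ♖│1
  ─────────────────
  a b c d e f g h

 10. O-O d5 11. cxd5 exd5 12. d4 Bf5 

  a b c d e f g h
  ─────────────────
8│♜ · · ♛ · ♜ ♚ ·│8
7│· ♟ ♟ · · ♟ ♝ ♟│7
6│♟ · · · · ♟ · ·│6
5│· · · ♟ · ♝ · ·│5
4│· · · ♙ · · · ·│4
3│· · · · · · · ·│3
2│♙ ♙ · ♙ ♗ ♙ ♙ ♙│2
1│♖ · ♗ ♕ · ♖ ♔ ·│1
  ─────────────────
  a b c d e f g h

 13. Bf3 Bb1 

  a b c d e f g h
  ─────────────────
8│♜ · · ♛ · ♜ ♚ ·│8
7│· ♟ ♟ · · ♟ ♝ ♟│7
6│♟ · · · · ♟ · ·│6
5│· · · ♟ · · · ·│5
4│· · · ♙ · · · ·│4
3│· · · · · ♗ · ·│3
2│♙ ♙ · ♙ · ♙ ♙ ♙│2
1│♖ ♝ ♗ ♕ · ♖ ♔ ·│1
  ─────────────────
  a b c d e f g h


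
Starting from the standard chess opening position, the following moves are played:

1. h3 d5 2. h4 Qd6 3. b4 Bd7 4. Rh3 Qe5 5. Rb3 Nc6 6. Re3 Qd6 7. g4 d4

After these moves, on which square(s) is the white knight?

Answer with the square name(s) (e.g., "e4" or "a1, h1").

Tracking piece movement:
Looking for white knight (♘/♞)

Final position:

  a b c d e f g h
  ─────────────────
8│♜ · · · ♚ ♝ ♞ ♜│8
7│♟ ♟ ♟ ♝ ♟ ♟ ♟ ♟│7
6│· · ♞ ♛ · · · ·│6
5│· · · · · · · ·│5
4│· ♙ · ♟ · · ♙ ♙│4
3│· · · · ♖ · · ·│3
2│♙ · ♙ ♙ ♙ ♙ · ·│2
1│♖ ♘ ♗ ♕ ♔ ♗ ♘ ·│1
  ─────────────────
  a b c d e f g h


b1, g1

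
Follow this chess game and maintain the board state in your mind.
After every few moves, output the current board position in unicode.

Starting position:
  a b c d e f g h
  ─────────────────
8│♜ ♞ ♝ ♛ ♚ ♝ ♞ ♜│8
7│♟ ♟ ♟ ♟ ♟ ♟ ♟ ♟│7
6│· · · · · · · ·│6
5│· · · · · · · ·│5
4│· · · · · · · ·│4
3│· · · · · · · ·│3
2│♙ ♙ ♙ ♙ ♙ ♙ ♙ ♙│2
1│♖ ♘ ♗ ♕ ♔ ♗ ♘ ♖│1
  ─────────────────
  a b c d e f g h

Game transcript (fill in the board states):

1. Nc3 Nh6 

  a b c d e f g h
  ─────────────────
8│♜ ♞ ♝ ♛ ♚ ♝ · ♜│8
7│♟ ♟ ♟ ♟ ♟ ♟ ♟ ♟│7
6│· · · · · · · ♞│6
5│· · · · · · · ·│5
4│· · · · · · · ·│4
3│· · ♘ · · · · ·│3
2│♙ ♙ ♙ ♙ ♙ ♙ ♙ ♙│2
1│♖ · ♗ ♕ ♔ ♗ ♘ ♖│1
  ─────────────────
  a b c d e f g h

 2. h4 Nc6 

  a b c d e f g h
  ─────────────────
8│♜ · ♝ ♛ ♚ ♝ · ♜│8
7│♟ ♟ ♟ ♟ ♟ ♟ ♟ ♟│7
6│· · ♞ · · · · ♞│6
5│· · · · · · · ·│5
4│· · · · · · · ♙│4
3│· · ♘ · · · · ·│3
2│♙ ♙ ♙ ♙ ♙ ♙ ♙ ·│2
1│♖ · ♗ ♕ ♔ ♗ ♘ ♖│1
  ─────────────────
  a b c d e f g h

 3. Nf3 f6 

  a b c d e f g h
  ─────────────────
8│♜ · ♝ ♛ ♚ ♝ · ♜│8
7│♟ ♟ ♟ ♟ ♟ · ♟ ♟│7
6│· · ♞ · · ♟ · ♞│6
5│· · · · · · · ·│5
4│· · · · · · · ♙│4
3│· · ♘ · · ♘ · ·│3
2│♙ ♙ ♙ ♙ ♙ ♙ ♙ ·│2
1│♖ · ♗ ♕ ♔ ♗ · ♖│1
  ─────────────────
  a b c d e f g h

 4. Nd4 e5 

  a b c d e f g h
  ─────────────────
8│♜ · ♝ ♛ ♚ ♝ · ♜│8
7│♟ ♟ ♟ ♟ · · ♟ ♟│7
6│· · ♞ · · ♟ · ♞│6
5│· · · · ♟ · · ·│5
4│· · · ♘ · · · ♙│4
3│· · ♘ · · · · ·│3
2│♙ ♙ ♙ ♙ ♙ ♙ ♙ ·│2
1│♖ · ♗ ♕ ♔ ♗ · ♖│1
  ─────────────────
  a b c d e f g h



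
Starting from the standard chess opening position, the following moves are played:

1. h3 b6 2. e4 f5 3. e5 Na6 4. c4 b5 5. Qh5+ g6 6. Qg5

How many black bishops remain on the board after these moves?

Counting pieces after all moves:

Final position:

  a b c d e f g h
  ─────────────────
8│♜ · ♝ ♛ ♚ ♝ ♞ ♜│8
7│♟ · ♟ ♟ ♟ · · ♟│7
6│♞ · · · · · ♟ ·│6
5│· ♟ · · ♙ ♟ ♕ ·│5
4│· · ♙ · · · · ·│4
3│· · · · · · · ♙│3
2│♙ ♙ · ♙ · ♙ ♙ ·│2
1│♖ ♘ ♗ · ♔ ♗ ♘ ♖│1
  ─────────────────
  a b c d e f g h


2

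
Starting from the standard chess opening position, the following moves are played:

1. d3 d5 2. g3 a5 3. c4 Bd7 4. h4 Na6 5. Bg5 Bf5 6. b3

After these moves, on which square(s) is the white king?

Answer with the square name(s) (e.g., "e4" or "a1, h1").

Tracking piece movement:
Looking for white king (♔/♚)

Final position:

  a b c d e f g h
  ─────────────────
8│♜ · · ♛ ♚ ♝ ♞ ♜│8
7│· ♟ ♟ · ♟ ♟ ♟ ♟│7
6│♞ · · · · · · ·│6
5│♟ · · ♟ · ♝ ♗ ·│5
4│· · ♙ · · · · ♙│4
3│· ♙ · ♙ · · ♙ ·│3
2│♙ · · · ♙ ♙ · ·│2
1│♖ ♘ · ♕ ♔ ♗ ♘ ♖│1
  ─────────────────
  a b c d e f g h


e1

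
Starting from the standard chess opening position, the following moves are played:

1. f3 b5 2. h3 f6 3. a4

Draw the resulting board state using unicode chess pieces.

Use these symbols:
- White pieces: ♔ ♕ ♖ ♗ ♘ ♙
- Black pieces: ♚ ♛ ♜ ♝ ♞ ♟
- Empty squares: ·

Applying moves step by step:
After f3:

♜ ♞ ♝ ♛ ♚ ♝ ♞ ♜
♟ ♟ ♟ ♟ ♟ ♟ ♟ ♟
· · · · · · · ·
· · · · · · · ·
· · · · · · · ·
· · · · · ♙ · ·
♙ ♙ ♙ ♙ ♙ · ♙ ♙
♖ ♘ ♗ ♕ ♔ ♗ ♘ ♖


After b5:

♜ ♞ ♝ ♛ ♚ ♝ ♞ ♜
♟ · ♟ ♟ ♟ ♟ ♟ ♟
· · · · · · · ·
· ♟ · · · · · ·
· · · · · · · ·
· · · · · ♙ · ·
♙ ♙ ♙ ♙ ♙ · ♙ ♙
♖ ♘ ♗ ♕ ♔ ♗ ♘ ♖


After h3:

♜ ♞ ♝ ♛ ♚ ♝ ♞ ♜
♟ · ♟ ♟ ♟ ♟ ♟ ♟
· · · · · · · ·
· ♟ · · · · · ·
· · · · · · · ·
· · · · · ♙ · ♙
♙ ♙ ♙ ♙ ♙ · ♙ ·
♖ ♘ ♗ ♕ ♔ ♗ ♘ ♖


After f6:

♜ ♞ ♝ ♛ ♚ ♝ ♞ ♜
♟ · ♟ ♟ ♟ · ♟ ♟
· · · · · ♟ · ·
· ♟ · · · · · ·
· · · · · · · ·
· · · · · ♙ · ♙
♙ ♙ ♙ ♙ ♙ · ♙ ·
♖ ♘ ♗ ♕ ♔ ♗ ♘ ♖


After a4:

♜ ♞ ♝ ♛ ♚ ♝ ♞ ♜
♟ · ♟ ♟ ♟ · ♟ ♟
· · · · · ♟ · ·
· ♟ · · · · · ·
♙ · · · · · · ·
· · · · · ♙ · ♙
· ♙ ♙ ♙ ♙ · ♙ ·
♖ ♘ ♗ ♕ ♔ ♗ ♘ ♖



  a b c d e f g h
  ─────────────────
8│♜ ♞ ♝ ♛ ♚ ♝ ♞ ♜│8
7│♟ · ♟ ♟ ♟ · ♟ ♟│7
6│· · · · · ♟ · ·│6
5│· ♟ · · · · · ·│5
4│♙ · · · · · · ·│4
3│· · · · · ♙ · ♙│3
2│· ♙ ♙ ♙ ♙ · ♙ ·│2
1│♖ ♘ ♗ ♕ ♔ ♗ ♘ ♖│1
  ─────────────────
  a b c d e f g h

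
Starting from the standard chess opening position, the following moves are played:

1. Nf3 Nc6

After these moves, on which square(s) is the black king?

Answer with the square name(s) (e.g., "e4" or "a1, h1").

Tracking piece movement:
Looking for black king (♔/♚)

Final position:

  a b c d e f g h
  ─────────────────
8│♜ · ♝ ♛ ♚ ♝ ♞ ♜│8
7│♟ ♟ ♟ ♟ ♟ ♟ ♟ ♟│7
6│· · ♞ · · · · ·│6
5│· · · · · · · ·│5
4│· · · · · · · ·│4
3│· · · · · ♘ · ·│3
2│♙ ♙ ♙ ♙ ♙ ♙ ♙ ♙│2
1│♖ ♘ ♗ ♕ ♔ ♗ · ♖│1
  ─────────────────
  a b c d e f g h


e8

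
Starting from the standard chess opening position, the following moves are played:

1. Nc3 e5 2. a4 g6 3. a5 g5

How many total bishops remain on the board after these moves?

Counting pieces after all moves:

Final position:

  a b c d e f g h
  ─────────────────
8│♜ ♞ ♝ ♛ ♚ ♝ ♞ ♜│8
7│♟ ♟ ♟ ♟ · ♟ · ♟│7
6│· · · · · · · ·│6
5│♙ · · · ♟ · ♟ ·│5
4│· · · · · · · ·│4
3│· · ♘ · · · · ·│3
2│· ♙ ♙ ♙ ♙ ♙ ♙ ♙│2
1│♖ · ♗ ♕ ♔ ♗ ♘ ♖│1
  ─────────────────
  a b c d e f g h


4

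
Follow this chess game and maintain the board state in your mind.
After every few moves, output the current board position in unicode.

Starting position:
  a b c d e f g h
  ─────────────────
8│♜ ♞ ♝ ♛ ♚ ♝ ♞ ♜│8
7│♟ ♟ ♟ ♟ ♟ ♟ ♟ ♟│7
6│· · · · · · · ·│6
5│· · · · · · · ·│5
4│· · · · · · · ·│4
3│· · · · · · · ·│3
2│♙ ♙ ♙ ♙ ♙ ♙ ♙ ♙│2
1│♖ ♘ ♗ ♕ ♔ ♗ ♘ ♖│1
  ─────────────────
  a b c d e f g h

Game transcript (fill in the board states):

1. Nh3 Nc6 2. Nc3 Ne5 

  a b c d e f g h
  ─────────────────
8│♜ · ♝ ♛ ♚ ♝ ♞ ♜│8
7│♟ ♟ ♟ ♟ ♟ ♟ ♟ ♟│7
6│· · · · · · · ·│6
5│· · · · ♞ · · ·│5
4│· · · · · · · ·│4
3│· · ♘ · · · · ♘│3
2│♙ ♙ ♙ ♙ ♙ ♙ ♙ ♙│2
1│♖ · ♗ ♕ ♔ ♗ · ♖│1
  ─────────────────
  a b c d e f g h

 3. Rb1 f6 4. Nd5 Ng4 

  a b c d e f g h
  ─────────────────
8│♜ · ♝ ♛ ♚ ♝ ♞ ♜│8
7│♟ ♟ ♟ ♟ ♟ · ♟ ♟│7
6│· · · · · ♟ · ·│6
5│· · · ♘ · · · ·│5
4│· · · · · · ♞ ·│4
3│· · · · · · · ♘│3
2│♙ ♙ ♙ ♙ ♙ ♙ ♙ ♙│2
1│· ♖ ♗ ♕ ♔ ♗ · ♖│1
  ─────────────────
  a b c d e f g h

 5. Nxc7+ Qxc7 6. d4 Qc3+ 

  a b c d e f g h
  ─────────────────
8│♜ · ♝ · ♚ ♝ ♞ ♜│8
7│♟ ♟ · ♟ ♟ · ♟ ♟│7
6│· · · · · ♟ · ·│6
5│· · · · · · · ·│5
4│· · · ♙ · · ♞ ·│4
3│· · ♛ · · · · ♘│3
2│♙ ♙ ♙ · ♙ ♙ ♙ ♙│2
1│· ♖ ♗ ♕ ♔ ♗ · ♖│1
  ─────────────────
  a b c d e f g h

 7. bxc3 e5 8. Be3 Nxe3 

  a b c d e f g h
  ─────────────────
8│♜ · ♝ · ♚ ♝ ♞ ♜│8
7│♟ ♟ · ♟ · · ♟ ♟│7
6│· · · · · ♟ · ·│6
5│· · · · ♟ · · ·│5
4│· · · ♙ · · · ·│4
3│· · ♙ · ♞ · · ♘│3
2│♙ · ♙ · ♙ ♙ ♙ ♙│2
1│· ♖ · ♕ ♔ ♗ · ♖│1
  ─────────────────
  a b c d e f g h

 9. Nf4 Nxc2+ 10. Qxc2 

  a b c d e f g h
  ─────────────────
8│♜ · ♝ · ♚ ♝ ♞ ♜│8
7│♟ ♟ · ♟ · · ♟ ♟│7
6│· · · · · ♟ · ·│6
5│· · · · ♟ · · ·│5
4│· · · ♙ · ♘ · ·│4
3│· · ♙ · · · · ·│3
2│♙ · ♕ · ♙ ♙ ♙ ♙│2
1│· ♖ · · ♔ ♗ · ♖│1
  ─────────────────
  a b c d e f g h


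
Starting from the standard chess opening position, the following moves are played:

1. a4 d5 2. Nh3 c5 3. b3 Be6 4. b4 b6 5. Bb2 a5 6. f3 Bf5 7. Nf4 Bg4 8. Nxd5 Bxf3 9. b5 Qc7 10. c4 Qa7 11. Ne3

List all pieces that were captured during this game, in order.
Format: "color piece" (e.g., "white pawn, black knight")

Tracking captures:
  Nxd5: captured black pawn
  Bxf3: captured white pawn

black pawn, white pawn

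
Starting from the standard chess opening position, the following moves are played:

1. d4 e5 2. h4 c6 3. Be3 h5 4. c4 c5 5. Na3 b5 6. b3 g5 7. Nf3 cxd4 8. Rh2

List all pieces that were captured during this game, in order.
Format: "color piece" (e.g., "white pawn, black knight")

Tracking captures:
  cxd4: captured white pawn

white pawn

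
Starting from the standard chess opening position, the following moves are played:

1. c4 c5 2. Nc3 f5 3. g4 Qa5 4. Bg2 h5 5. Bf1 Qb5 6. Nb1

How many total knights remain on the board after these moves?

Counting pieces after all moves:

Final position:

  a b c d e f g h
  ─────────────────
8│♜ ♞ ♝ · ♚ ♝ ♞ ♜│8
7│♟ ♟ · ♟ ♟ · ♟ ·│7
6│· · · · · · · ·│6
5│· ♛ ♟ · · ♟ · ♟│5
4│· · ♙ · · · ♙ ·│4
3│· · · · · · · ·│3
2│♙ ♙ · ♙ ♙ ♙ · ♙│2
1│♖ ♘ ♗ ♕ ♔ ♗ ♘ ♖│1
  ─────────────────
  a b c d e f g h


4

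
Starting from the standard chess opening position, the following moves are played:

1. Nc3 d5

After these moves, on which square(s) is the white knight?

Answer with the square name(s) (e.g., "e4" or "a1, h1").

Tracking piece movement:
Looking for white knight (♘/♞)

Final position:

  a b c d e f g h
  ─────────────────
8│♜ ♞ ♝ ♛ ♚ ♝ ♞ ♜│8
7│♟ ♟ ♟ · ♟ ♟ ♟ ♟│7
6│· · · · · · · ·│6
5│· · · ♟ · · · ·│5
4│· · · · · · · ·│4
3│· · ♘ · · · · ·│3
2│♙ ♙ ♙ ♙ ♙ ♙ ♙ ♙│2
1│♖ · ♗ ♕ ♔ ♗ ♘ ♖│1
  ─────────────────
  a b c d e f g h


c3, g1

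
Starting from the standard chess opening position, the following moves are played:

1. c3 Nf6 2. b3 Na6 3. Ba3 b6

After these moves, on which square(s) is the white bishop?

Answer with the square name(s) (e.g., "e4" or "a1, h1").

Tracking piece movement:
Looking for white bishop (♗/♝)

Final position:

  a b c d e f g h
  ─────────────────
8│♜ · ♝ ♛ ♚ ♝ · ♜│8
7│♟ · ♟ ♟ ♟ ♟ ♟ ♟│7
6│♞ ♟ · · · ♞ · ·│6
5│· · · · · · · ·│5
4│· · · · · · · ·│4
3│♗ ♙ ♙ · · · · ·│3
2│♙ · · ♙ ♙ ♙ ♙ ♙│2
1│♖ ♘ · ♕ ♔ ♗ ♘ ♖│1
  ─────────────────
  a b c d e f g h


a3, f1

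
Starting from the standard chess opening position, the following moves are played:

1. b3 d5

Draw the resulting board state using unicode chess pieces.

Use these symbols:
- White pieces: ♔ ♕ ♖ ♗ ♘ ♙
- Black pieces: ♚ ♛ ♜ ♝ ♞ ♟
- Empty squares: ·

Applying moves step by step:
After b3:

♜ ♞ ♝ ♛ ♚ ♝ ♞ ♜
♟ ♟ ♟ ♟ ♟ ♟ ♟ ♟
· · · · · · · ·
· · · · · · · ·
· · · · · · · ·
· ♙ · · · · · ·
♙ · ♙ ♙ ♙ ♙ ♙ ♙
♖ ♘ ♗ ♕ ♔ ♗ ♘ ♖


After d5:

♜ ♞ ♝ ♛ ♚ ♝ ♞ ♜
♟ ♟ ♟ · ♟ ♟ ♟ ♟
· · · · · · · ·
· · · ♟ · · · ·
· · · · · · · ·
· ♙ · · · · · ·
♙ · ♙ ♙ ♙ ♙ ♙ ♙
♖ ♘ ♗ ♕ ♔ ♗ ♘ ♖



  a b c d e f g h
  ─────────────────
8│♜ ♞ ♝ ♛ ♚ ♝ ♞ ♜│8
7│♟ ♟ ♟ · ♟ ♟ ♟ ♟│7
6│· · · · · · · ·│6
5│· · · ♟ · · · ·│5
4│· · · · · · · ·│4
3│· ♙ · · · · · ·│3
2│♙ · ♙ ♙ ♙ ♙ ♙ ♙│2
1│♖ ♘ ♗ ♕ ♔ ♗ ♘ ♖│1
  ─────────────────
  a b c d e f g h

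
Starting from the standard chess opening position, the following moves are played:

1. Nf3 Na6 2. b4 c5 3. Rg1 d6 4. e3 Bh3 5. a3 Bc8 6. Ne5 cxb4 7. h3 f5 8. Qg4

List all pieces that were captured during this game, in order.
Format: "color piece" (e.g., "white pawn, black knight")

Tracking captures:
  cxb4: captured white pawn

white pawn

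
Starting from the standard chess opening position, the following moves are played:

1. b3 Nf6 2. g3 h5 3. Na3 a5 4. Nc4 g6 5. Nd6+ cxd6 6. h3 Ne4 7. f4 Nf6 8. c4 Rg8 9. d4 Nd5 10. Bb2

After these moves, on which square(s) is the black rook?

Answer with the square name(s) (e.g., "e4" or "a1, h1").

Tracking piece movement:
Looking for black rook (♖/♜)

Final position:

  a b c d e f g h
  ─────────────────
8│♜ ♞ ♝ ♛ ♚ ♝ ♜ ·│8
7│· ♟ · ♟ ♟ ♟ · ·│7
6│· · · ♟ · · ♟ ·│6
5│♟ · · ♞ · · · ♟│5
4│· · ♙ ♙ · ♙ · ·│4
3│· ♙ · · · · ♙ ♙│3
2│♙ ♗ · · ♙ · · ·│2
1│♖ · · ♕ ♔ ♗ ♘ ♖│1
  ─────────────────
  a b c d e f g h


a8, g8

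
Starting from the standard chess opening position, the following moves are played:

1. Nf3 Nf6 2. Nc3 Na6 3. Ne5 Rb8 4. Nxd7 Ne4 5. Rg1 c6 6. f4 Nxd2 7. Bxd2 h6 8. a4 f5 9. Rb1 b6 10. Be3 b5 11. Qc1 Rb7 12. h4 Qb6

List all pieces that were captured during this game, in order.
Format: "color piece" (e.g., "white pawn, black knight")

Tracking captures:
  Nxd7: captured black pawn
  Nxd2: captured white pawn
  Bxd2: captured black knight

black pawn, white pawn, black knight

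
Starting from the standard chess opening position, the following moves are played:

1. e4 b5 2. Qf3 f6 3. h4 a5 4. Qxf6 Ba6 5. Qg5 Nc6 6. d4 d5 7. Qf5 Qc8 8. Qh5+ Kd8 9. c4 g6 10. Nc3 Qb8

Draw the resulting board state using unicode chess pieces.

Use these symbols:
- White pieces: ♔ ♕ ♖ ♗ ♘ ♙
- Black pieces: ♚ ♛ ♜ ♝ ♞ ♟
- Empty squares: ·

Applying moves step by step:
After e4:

♜ ♞ ♝ ♛ ♚ ♝ ♞ ♜
♟ ♟ ♟ ♟ ♟ ♟ ♟ ♟
· · · · · · · ·
· · · · · · · ·
· · · · ♙ · · ·
· · · · · · · ·
♙ ♙ ♙ ♙ · ♙ ♙ ♙
♖ ♘ ♗ ♕ ♔ ♗ ♘ ♖


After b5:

♜ ♞ ♝ ♛ ♚ ♝ ♞ ♜
♟ · ♟ ♟ ♟ ♟ ♟ ♟
· · · · · · · ·
· ♟ · · · · · ·
· · · · ♙ · · ·
· · · · · · · ·
♙ ♙ ♙ ♙ · ♙ ♙ ♙
♖ ♘ ♗ ♕ ♔ ♗ ♘ ♖


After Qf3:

♜ ♞ ♝ ♛ ♚ ♝ ♞ ♜
♟ · ♟ ♟ ♟ ♟ ♟ ♟
· · · · · · · ·
· ♟ · · · · · ·
· · · · ♙ · · ·
· · · · · ♕ · ·
♙ ♙ ♙ ♙ · ♙ ♙ ♙
♖ ♘ ♗ · ♔ ♗ ♘ ♖


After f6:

♜ ♞ ♝ ♛ ♚ ♝ ♞ ♜
♟ · ♟ ♟ ♟ · ♟ ♟
· · · · · ♟ · ·
· ♟ · · · · · ·
· · · · ♙ · · ·
· · · · · ♕ · ·
♙ ♙ ♙ ♙ · ♙ ♙ ♙
♖ ♘ ♗ · ♔ ♗ ♘ ♖


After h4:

♜ ♞ ♝ ♛ ♚ ♝ ♞ ♜
♟ · ♟ ♟ ♟ · ♟ ♟
· · · · · ♟ · ·
· ♟ · · · · · ·
· · · · ♙ · · ♙
· · · · · ♕ · ·
♙ ♙ ♙ ♙ · ♙ ♙ ·
♖ ♘ ♗ · ♔ ♗ ♘ ♖


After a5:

♜ ♞ ♝ ♛ ♚ ♝ ♞ ♜
· · ♟ ♟ ♟ · ♟ ♟
· · · · · ♟ · ·
♟ ♟ · · · · · ·
· · · · ♙ · · ♙
· · · · · ♕ · ·
♙ ♙ ♙ ♙ · ♙ ♙ ·
♖ ♘ ♗ · ♔ ♗ ♘ ♖


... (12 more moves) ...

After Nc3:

♜ · ♛ ♚ · ♝ ♞ ♜
· · ♟ · ♟ · · ♟
♝ · ♞ · · · ♟ ·
♟ ♟ · ♟ · · · ♕
· · ♙ ♙ ♙ · · ♙
· · ♘ · · · · ·
♙ ♙ · · · ♙ ♙ ·
♖ · ♗ · ♔ ♗ ♘ ♖


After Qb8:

♜ ♛ · ♚ · ♝ ♞ ♜
· · ♟ · ♟ · · ♟
♝ · ♞ · · · ♟ ·
♟ ♟ · ♟ · · · ♕
· · ♙ ♙ ♙ · · ♙
· · ♘ · · · · ·
♙ ♙ · · · ♙ ♙ ·
♖ · ♗ · ♔ ♗ ♘ ♖



  a b c d e f g h
  ─────────────────
8│♜ ♛ · ♚ · ♝ ♞ ♜│8
7│· · ♟ · ♟ · · ♟│7
6│♝ · ♞ · · · ♟ ·│6
5│♟ ♟ · ♟ · · · ♕│5
4│· · ♙ ♙ ♙ · · ♙│4
3│· · ♘ · · · · ·│3
2│♙ ♙ · · · ♙ ♙ ·│2
1│♖ · ♗ · ♔ ♗ ♘ ♖│1
  ─────────────────
  a b c d e f g h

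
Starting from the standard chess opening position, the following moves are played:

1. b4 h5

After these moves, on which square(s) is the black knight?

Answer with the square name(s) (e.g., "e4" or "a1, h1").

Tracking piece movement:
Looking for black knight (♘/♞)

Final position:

  a b c d e f g h
  ─────────────────
8│♜ ♞ ♝ ♛ ♚ ♝ ♞ ♜│8
7│♟ ♟ ♟ ♟ ♟ ♟ ♟ ·│7
6│· · · · · · · ·│6
5│· · · · · · · ♟│5
4│· ♙ · · · · · ·│4
3│· · · · · · · ·│3
2│♙ · ♙ ♙ ♙ ♙ ♙ ♙│2
1│♖ ♘ ♗ ♕ ♔ ♗ ♘ ♖│1
  ─────────────────
  a b c d e f g h


b8, g8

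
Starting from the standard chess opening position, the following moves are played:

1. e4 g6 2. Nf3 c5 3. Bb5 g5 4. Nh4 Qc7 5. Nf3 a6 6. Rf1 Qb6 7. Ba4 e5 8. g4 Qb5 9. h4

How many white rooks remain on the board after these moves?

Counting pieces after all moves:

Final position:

  a b c d e f g h
  ─────────────────
8│♜ ♞ ♝ · ♚ ♝ ♞ ♜│8
7│· ♟ · ♟ · ♟ · ♟│7
6│♟ · · · · · · ·│6
5│· ♛ ♟ · ♟ · ♟ ·│5
4│♗ · · · ♙ · ♙ ♙│4
3│· · · · · ♘ · ·│3
2│♙ ♙ ♙ ♙ · ♙ · ·│2
1│♖ ♘ ♗ ♕ ♔ ♖ · ·│1
  ─────────────────
  a b c d e f g h


2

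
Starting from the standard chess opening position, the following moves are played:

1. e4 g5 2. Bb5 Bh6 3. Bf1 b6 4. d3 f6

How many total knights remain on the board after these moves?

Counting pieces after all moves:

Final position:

  a b c d e f g h
  ─────────────────
8│♜ ♞ ♝ ♛ ♚ · ♞ ♜│8
7│♟ · ♟ ♟ ♟ · · ♟│7
6│· ♟ · · · ♟ · ♝│6
5│· · · · · · ♟ ·│5
4│· · · · ♙ · · ·│4
3│· · · ♙ · · · ·│3
2│♙ ♙ ♙ · · ♙ ♙ ♙│2
1│♖ ♘ ♗ ♕ ♔ ♗ ♘ ♖│1
  ─────────────────
  a b c d e f g h


4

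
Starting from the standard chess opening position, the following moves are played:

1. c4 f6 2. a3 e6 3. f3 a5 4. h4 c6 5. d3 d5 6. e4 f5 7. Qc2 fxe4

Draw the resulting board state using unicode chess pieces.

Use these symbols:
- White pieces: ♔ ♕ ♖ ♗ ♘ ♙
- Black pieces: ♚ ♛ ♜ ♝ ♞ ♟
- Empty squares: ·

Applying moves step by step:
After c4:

♜ ♞ ♝ ♛ ♚ ♝ ♞ ♜
♟ ♟ ♟ ♟ ♟ ♟ ♟ ♟
· · · · · · · ·
· · · · · · · ·
· · ♙ · · · · ·
· · · · · · · ·
♙ ♙ · ♙ ♙ ♙ ♙ ♙
♖ ♘ ♗ ♕ ♔ ♗ ♘ ♖


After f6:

♜ ♞ ♝ ♛ ♚ ♝ ♞ ♜
♟ ♟ ♟ ♟ ♟ · ♟ ♟
· · · · · ♟ · ·
· · · · · · · ·
· · ♙ · · · · ·
· · · · · · · ·
♙ ♙ · ♙ ♙ ♙ ♙ ♙
♖ ♘ ♗ ♕ ♔ ♗ ♘ ♖


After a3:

♜ ♞ ♝ ♛ ♚ ♝ ♞ ♜
♟ ♟ ♟ ♟ ♟ · ♟ ♟
· · · · · ♟ · ·
· · · · · · · ·
· · ♙ · · · · ·
♙ · · · · · · ·
· ♙ · ♙ ♙ ♙ ♙ ♙
♖ ♘ ♗ ♕ ♔ ♗ ♘ ♖


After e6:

♜ ♞ ♝ ♛ ♚ ♝ ♞ ♜
♟ ♟ ♟ ♟ · · ♟ ♟
· · · · ♟ ♟ · ·
· · · · · · · ·
· · ♙ · · · · ·
♙ · · · · · · ·
· ♙ · ♙ ♙ ♙ ♙ ♙
♖ ♘ ♗ ♕ ♔ ♗ ♘ ♖


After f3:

♜ ♞ ♝ ♛ ♚ ♝ ♞ ♜
♟ ♟ ♟ ♟ · · ♟ ♟
· · · · ♟ ♟ · ·
· · · · · · · ·
· · ♙ · · · · ·
♙ · · · · ♙ · ·
· ♙ · ♙ ♙ · ♙ ♙
♖ ♘ ♗ ♕ ♔ ♗ ♘ ♖


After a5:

♜ ♞ ♝ ♛ ♚ ♝ ♞ ♜
· ♟ ♟ ♟ · · ♟ ♟
· · · · ♟ ♟ · ·
♟ · · · · · · ·
· · ♙ · · · · ·
♙ · · · · ♙ · ·
· ♙ · ♙ ♙ · ♙ ♙
♖ ♘ ♗ ♕ ♔ ♗ ♘ ♖


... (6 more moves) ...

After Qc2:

♜ ♞ ♝ ♛ ♚ ♝ ♞ ♜
· ♟ · · · · ♟ ♟
· · ♟ · ♟ · · ·
♟ · · ♟ · ♟ · ·
· · ♙ · ♙ · · ♙
♙ · · ♙ · ♙ · ·
· ♙ ♕ · · · ♙ ·
♖ ♘ ♗ · ♔ ♗ ♘ ♖


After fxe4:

♜ ♞ ♝ ♛ ♚ ♝ ♞ ♜
· ♟ · · · · ♟ ♟
· · ♟ · ♟ · · ·
♟ · · ♟ · · · ·
· · ♙ · ♟ · · ♙
♙ · · ♙ · ♙ · ·
· ♙ ♕ · · · ♙ ·
♖ ♘ ♗ · ♔ ♗ ♘ ♖



  a b c d e f g h
  ─────────────────
8│♜ ♞ ♝ ♛ ♚ ♝ ♞ ♜│8
7│· ♟ · · · · ♟ ♟│7
6│· · ♟ · ♟ · · ·│6
5│♟ · · ♟ · · · ·│5
4│· · ♙ · ♟ · · ♙│4
3│♙ · · ♙ · ♙ · ·│3
2│· ♙ ♕ · · · ♙ ·│2
1│♖ ♘ ♗ · ♔ ♗ ♘ ♖│1
  ─────────────────
  a b c d e f g h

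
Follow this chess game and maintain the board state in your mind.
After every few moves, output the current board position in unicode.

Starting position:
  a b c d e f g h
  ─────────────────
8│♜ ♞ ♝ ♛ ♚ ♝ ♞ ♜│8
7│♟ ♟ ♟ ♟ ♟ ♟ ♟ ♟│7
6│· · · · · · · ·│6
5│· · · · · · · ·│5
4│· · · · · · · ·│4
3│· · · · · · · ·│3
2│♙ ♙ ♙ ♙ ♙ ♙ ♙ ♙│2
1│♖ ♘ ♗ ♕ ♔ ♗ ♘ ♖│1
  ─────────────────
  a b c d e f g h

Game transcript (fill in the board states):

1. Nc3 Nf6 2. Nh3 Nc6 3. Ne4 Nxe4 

  a b c d e f g h
  ─────────────────
8│♜ · ♝ ♛ ♚ ♝ · ♜│8
7│♟ ♟ ♟ ♟ ♟ ♟ ♟ ♟│7
6│· · ♞ · · · · ·│6
5│· · · · · · · ·│5
4│· · · · ♞ · · ·│4
3│· · · · · · · ♘│3
2│♙ ♙ ♙ ♙ ♙ ♙ ♙ ♙│2
1│♖ · ♗ ♕ ♔ ♗ · ♖│1
  ─────────────────
  a b c d e f g h

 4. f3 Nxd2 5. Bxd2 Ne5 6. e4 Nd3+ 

  a b c d e f g h
  ─────────────────
8│♜ · ♝ ♛ ♚ ♝ · ♜│8
7│♟ ♟ ♟ ♟ ♟ ♟ ♟ ♟│7
6│· · · · · · · ·│6
5│· · · · · · · ·│5
4│· · · · ♙ · · ·│4
3│· · · ♞ · ♙ · ♘│3
2│♙ ♙ ♙ ♗ · · ♙ ♙│2
1│♖ · · ♕ ♔ ♗ · ♖│1
  ─────────────────
  a b c d e f g h

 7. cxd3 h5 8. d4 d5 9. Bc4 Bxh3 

  a b c d e f g h
  ─────────────────
8│♜ · · ♛ ♚ ♝ · ♜│8
7│♟ ♟ ♟ · ♟ ♟ ♟ ·│7
6│· · · · · · · ·│6
5│· · · ♟ · · · ♟│5
4│· · ♗ ♙ ♙ · · ·│4
3│· · · · · ♙ · ♝│3
2│♙ ♙ · ♗ · · ♙ ♙│2
1│♖ · · ♕ ♔ · · ♖│1
  ─────────────────
  a b c d e f g h

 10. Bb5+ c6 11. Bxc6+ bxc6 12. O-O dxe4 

  a b c d e f g h
  ─────────────────
8│♜ · · ♛ ♚ ♝ · ♜│8
7│♟ · · · ♟ ♟ ♟ ·│7
6│· · ♟ · · · · ·│6
5│· · · · · · · ♟│5
4│· · · ♙ ♟ · · ·│4
3│· · · · · ♙ · ♝│3
2│♙ ♙ · ♗ · · ♙ ♙│2
1│♖ · · ♕ · ♖ ♔ ·│1
  ─────────────────
  a b c d e f g h

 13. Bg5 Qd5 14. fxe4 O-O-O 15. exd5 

  a b c d e f g h
  ─────────────────
8│· · ♚ ♜ · ♝ · ♜│8
7│♟ · · · ♟ ♟ ♟ ·│7
6│· · ♟ · · · · ·│6
5│· · · ♙ · · ♗ ♟│5
4│· · · ♙ · · · ·│4
3│· · · · · · · ♝│3
2│♙ ♙ · · · · ♙ ♙│2
1│♖ · · ♕ · ♖ ♔ ·│1
  ─────────────────
  a b c d e f g h


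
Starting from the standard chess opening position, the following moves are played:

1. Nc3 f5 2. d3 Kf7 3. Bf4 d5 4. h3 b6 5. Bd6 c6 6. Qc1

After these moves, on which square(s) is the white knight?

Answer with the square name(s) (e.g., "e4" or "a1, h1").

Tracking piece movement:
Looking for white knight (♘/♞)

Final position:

  a b c d e f g h
  ─────────────────
8│♜ ♞ ♝ ♛ · ♝ ♞ ♜│8
7│♟ · · · ♟ ♚ ♟ ♟│7
6│· ♟ ♟ ♗ · · · ·│6
5│· · · ♟ · ♟ · ·│5
4│· · · · · · · ·│4
3│· · ♘ ♙ · · · ♙│3
2│♙ ♙ ♙ · ♙ ♙ ♙ ·│2
1│♖ · ♕ · ♔ ♗ ♘ ♖│1
  ─────────────────
  a b c d e f g h


c3, g1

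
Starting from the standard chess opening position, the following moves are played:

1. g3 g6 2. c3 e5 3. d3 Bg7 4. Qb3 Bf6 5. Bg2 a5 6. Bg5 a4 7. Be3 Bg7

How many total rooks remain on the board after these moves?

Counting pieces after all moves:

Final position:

  a b c d e f g h
  ─────────────────
8│♜ ♞ ♝ ♛ ♚ · ♞ ♜│8
7│· ♟ ♟ ♟ · ♟ ♝ ♟│7
6│· · · · · · ♟ ·│6
5│· · · · ♟ · · ·│5
4│♟ · · · · · · ·│4
3│· ♕ ♙ ♙ ♗ · ♙ ·│3
2│♙ ♙ · · ♙ ♙ ♗ ♙│2
1│♖ ♘ · · ♔ · ♘ ♖│1
  ─────────────────
  a b c d e f g h


4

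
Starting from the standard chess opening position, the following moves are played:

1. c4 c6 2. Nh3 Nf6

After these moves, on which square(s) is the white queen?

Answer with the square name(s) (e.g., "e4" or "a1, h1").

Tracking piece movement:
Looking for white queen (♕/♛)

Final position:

  a b c d e f g h
  ─────────────────
8│♜ ♞ ♝ ♛ ♚ ♝ · ♜│8
7│♟ ♟ · ♟ ♟ ♟ ♟ ♟│7
6│· · ♟ · · ♞ · ·│6
5│· · · · · · · ·│5
4│· · ♙ · · · · ·│4
3│· · · · · · · ♘│3
2│♙ ♙ · ♙ ♙ ♙ ♙ ♙│2
1│♖ ♘ ♗ ♕ ♔ ♗ · ♖│1
  ─────────────────
  a b c d e f g h


d1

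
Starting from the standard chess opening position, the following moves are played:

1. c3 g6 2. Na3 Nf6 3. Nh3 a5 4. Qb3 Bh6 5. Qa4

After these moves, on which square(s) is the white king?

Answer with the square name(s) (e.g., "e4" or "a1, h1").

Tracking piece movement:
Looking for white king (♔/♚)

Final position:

  a b c d e f g h
  ─────────────────
8│♜ ♞ ♝ ♛ ♚ · · ♜│8
7│· ♟ ♟ ♟ ♟ ♟ · ♟│7
6│· · · · · ♞ ♟ ♝│6
5│♟ · · · · · · ·│5
4│♕ · · · · · · ·│4
3│♘ · ♙ · · · · ♘│3
2│♙ ♙ · ♙ ♙ ♙ ♙ ♙│2
1│♖ · ♗ · ♔ ♗ · ♖│1
  ─────────────────
  a b c d e f g h


e1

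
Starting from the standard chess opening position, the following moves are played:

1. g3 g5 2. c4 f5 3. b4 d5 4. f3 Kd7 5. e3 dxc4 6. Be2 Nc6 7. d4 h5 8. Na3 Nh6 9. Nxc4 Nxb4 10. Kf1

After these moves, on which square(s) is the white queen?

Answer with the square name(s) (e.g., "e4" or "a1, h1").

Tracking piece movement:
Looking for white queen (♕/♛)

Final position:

  a b c d e f g h
  ─────────────────
8│♜ · ♝ ♛ · ♝ · ♜│8
7│♟ ♟ ♟ ♚ ♟ · · ·│7
6│· · · · · · · ♞│6
5│· · · · · ♟ ♟ ♟│5
4│· ♞ ♘ ♙ · · · ·│4
3│· · · · ♙ ♙ ♙ ·│3
2│♙ · · · ♗ · · ♙│2
1│♖ · ♗ ♕ · ♔ ♘ ♖│1
  ─────────────────
  a b c d e f g h


d1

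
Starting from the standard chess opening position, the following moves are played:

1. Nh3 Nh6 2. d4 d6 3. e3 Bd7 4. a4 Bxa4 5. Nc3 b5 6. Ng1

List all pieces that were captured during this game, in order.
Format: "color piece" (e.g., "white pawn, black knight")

Tracking captures:
  Bxa4: captured white pawn

white pawn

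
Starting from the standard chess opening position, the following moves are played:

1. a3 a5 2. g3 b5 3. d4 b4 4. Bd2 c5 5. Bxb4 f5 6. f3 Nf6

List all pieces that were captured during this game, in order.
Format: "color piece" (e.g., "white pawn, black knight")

Tracking captures:
  Bxb4: captured black pawn

black pawn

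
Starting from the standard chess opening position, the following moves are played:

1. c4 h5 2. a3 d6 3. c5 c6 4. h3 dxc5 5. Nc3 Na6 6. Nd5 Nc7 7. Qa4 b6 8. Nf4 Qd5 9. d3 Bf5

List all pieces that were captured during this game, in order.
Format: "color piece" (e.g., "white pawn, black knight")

Tracking captures:
  dxc5: captured white pawn

white pawn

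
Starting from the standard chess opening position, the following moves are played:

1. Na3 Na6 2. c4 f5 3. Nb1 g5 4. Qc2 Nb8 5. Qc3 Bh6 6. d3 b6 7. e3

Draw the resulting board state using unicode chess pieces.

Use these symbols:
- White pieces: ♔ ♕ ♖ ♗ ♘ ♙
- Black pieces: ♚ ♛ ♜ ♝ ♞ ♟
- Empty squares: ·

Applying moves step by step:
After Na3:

♜ ♞ ♝ ♛ ♚ ♝ ♞ ♜
♟ ♟ ♟ ♟ ♟ ♟ ♟ ♟
· · · · · · · ·
· · · · · · · ·
· · · · · · · ·
♘ · · · · · · ·
♙ ♙ ♙ ♙ ♙ ♙ ♙ ♙
♖ · ♗ ♕ ♔ ♗ ♘ ♖


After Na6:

♜ · ♝ ♛ ♚ ♝ ♞ ♜
♟ ♟ ♟ ♟ ♟ ♟ ♟ ♟
♞ · · · · · · ·
· · · · · · · ·
· · · · · · · ·
♘ · · · · · · ·
♙ ♙ ♙ ♙ ♙ ♙ ♙ ♙
♖ · ♗ ♕ ♔ ♗ ♘ ♖


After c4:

♜ · ♝ ♛ ♚ ♝ ♞ ♜
♟ ♟ ♟ ♟ ♟ ♟ ♟ ♟
♞ · · · · · · ·
· · · · · · · ·
· · ♙ · · · · ·
♘ · · · · · · ·
♙ ♙ · ♙ ♙ ♙ ♙ ♙
♖ · ♗ ♕ ♔ ♗ ♘ ♖


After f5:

♜ · ♝ ♛ ♚ ♝ ♞ ♜
♟ ♟ ♟ ♟ ♟ · ♟ ♟
♞ · · · · · · ·
· · · · · ♟ · ·
· · ♙ · · · · ·
♘ · · · · · · ·
♙ ♙ · ♙ ♙ ♙ ♙ ♙
♖ · ♗ ♕ ♔ ♗ ♘ ♖


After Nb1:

♜ · ♝ ♛ ♚ ♝ ♞ ♜
♟ ♟ ♟ ♟ ♟ · ♟ ♟
♞ · · · · · · ·
· · · · · ♟ · ·
· · ♙ · · · · ·
· · · · · · · ·
♙ ♙ · ♙ ♙ ♙ ♙ ♙
♖ ♘ ♗ ♕ ♔ ♗ ♘ ♖


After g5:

♜ · ♝ ♛ ♚ ♝ ♞ ♜
♟ ♟ ♟ ♟ ♟ · · ♟
♞ · · · · · · ·
· · · · · ♟ ♟ ·
· · ♙ · · · · ·
· · · · · · · ·
♙ ♙ · ♙ ♙ ♙ ♙ ♙
♖ ♘ ♗ ♕ ♔ ♗ ♘ ♖


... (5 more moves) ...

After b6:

♜ ♞ ♝ ♛ ♚ · ♞ ♜
♟ · ♟ ♟ ♟ · · ♟
· ♟ · · · · · ♝
· · · · · ♟ ♟ ·
· · ♙ · · · · ·
· · ♕ ♙ · · · ·
♙ ♙ · · ♙ ♙ ♙ ♙
♖ ♘ ♗ · ♔ ♗ ♘ ♖


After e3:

♜ ♞ ♝ ♛ ♚ · ♞ ♜
♟ · ♟ ♟ ♟ · · ♟
· ♟ · · · · · ♝
· · · · · ♟ ♟ ·
· · ♙ · · · · ·
· · ♕ ♙ ♙ · · ·
♙ ♙ · · · ♙ ♙ ♙
♖ ♘ ♗ · ♔ ♗ ♘ ♖



  a b c d e f g h
  ─────────────────
8│♜ ♞ ♝ ♛ ♚ · ♞ ♜│8
7│♟ · ♟ ♟ ♟ · · ♟│7
6│· ♟ · · · · · ♝│6
5│· · · · · ♟ ♟ ·│5
4│· · ♙ · · · · ·│4
3│· · ♕ ♙ ♙ · · ·│3
2│♙ ♙ · · · ♙ ♙ ♙│2
1│♖ ♘ ♗ · ♔ ♗ ♘ ♖│1
  ─────────────────
  a b c d e f g h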